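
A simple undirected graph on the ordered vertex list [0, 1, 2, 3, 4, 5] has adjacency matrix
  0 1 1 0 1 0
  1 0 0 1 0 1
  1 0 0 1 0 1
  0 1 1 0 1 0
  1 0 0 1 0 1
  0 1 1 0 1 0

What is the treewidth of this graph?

A width-3 tree decomposition is:
Bags: B1 = {0, 3, 4, 5}  B2 = {0, 1, 3, 5}  B3 = {0, 2, 3, 5}
Tree: B1–B2, B2–B3
Every bag has size at most 4, so the width is 4 − 1 = 3 and tw(G) ≤ 3. For the lower bound: the 4 vertex sets {3,4}, {0,1}, {5}, {2} are disjoint, each induces a connected subgraph, and every pair is joined by at least one edge of G. Contracting each set to a single vertex therefore yields K_{4} as a minor, and since treewidth is minor-monotone, tw(G) ≥ tw(K_{4}) = 3. The upper and lower bounds meet at 3, so that is the treewidth.

3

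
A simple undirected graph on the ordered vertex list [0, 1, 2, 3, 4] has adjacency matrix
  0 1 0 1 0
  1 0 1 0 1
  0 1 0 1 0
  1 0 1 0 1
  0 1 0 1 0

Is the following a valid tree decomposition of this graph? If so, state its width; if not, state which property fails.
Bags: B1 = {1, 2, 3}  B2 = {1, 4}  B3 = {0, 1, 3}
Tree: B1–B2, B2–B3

A tree decomposition must satisfy three properties: every vertex lies in some bag; for every edge, both endpoints lie together in some bag; and for every vertex, the bags containing it form a connected subtree. Here edge (3,4) lies in no bag, so the decomposition is invalid.

No — edge (3,4) lies in no bag.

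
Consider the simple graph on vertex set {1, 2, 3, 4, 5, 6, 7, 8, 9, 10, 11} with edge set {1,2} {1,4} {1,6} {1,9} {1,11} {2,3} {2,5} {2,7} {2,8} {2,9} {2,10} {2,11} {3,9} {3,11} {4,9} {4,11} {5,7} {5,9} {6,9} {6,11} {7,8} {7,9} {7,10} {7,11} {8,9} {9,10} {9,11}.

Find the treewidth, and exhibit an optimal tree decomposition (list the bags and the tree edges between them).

Treewidth 3.
Bags: B1 = {2, 7, 9, 11}  B2 = {2, 5, 7, 9}  B3 = {1, 2, 9, 11}  B4 = {1, 4, 9, 11}  B5 = {2, 7, 8, 9}  B6 = {2, 3, 9, 11}  B7 = {1, 6, 9, 11}  B8 = {2, 7, 9, 10}
Tree: B1–B2, B1–B3, B3–B4, B2–B5, B3–B6, B4–B7, B1–B8

The largest bag has 4 vertices, giving width 3; this decomposition certifies tw(G) ≤ 3. For the lower bound, the 4 vertices {1, 2, 9, 11} are pairwise adjacent, and any tree decomposition puts a clique entirely inside one bag — forcing width ≥ 3. Combining the bounds, tw(G) = 3.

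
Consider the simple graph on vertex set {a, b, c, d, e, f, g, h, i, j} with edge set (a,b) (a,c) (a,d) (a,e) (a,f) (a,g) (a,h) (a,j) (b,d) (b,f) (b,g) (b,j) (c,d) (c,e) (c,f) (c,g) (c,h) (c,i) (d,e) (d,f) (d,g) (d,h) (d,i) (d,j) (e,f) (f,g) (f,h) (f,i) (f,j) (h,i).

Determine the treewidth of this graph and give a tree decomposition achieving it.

Each bag holds 5 vertices, so the decomposition has width 4, which upper-bounds the treewidth. Conversely, {a, b, d, f, j} is a clique of size 5, and the vertices of any clique must share a bag in every tree decomposition; so some bag has ≥ 5 vertices and tw(G) ≥ 4. Combining the bounds, tw(G) = 4.

Treewidth 4.
One such decomposition:
Bags: B1 = {a, c, d, e, f}  B2 = {a, c, d, f, g}  B3 = {a, b, d, f, g}  B4 = {a, c, d, f, h}  B5 = {a, b, d, f, j}  B6 = {c, d, f, h, i}
Tree: B1–B2, B2–B3, B2–B4, B3–B5, B4–B6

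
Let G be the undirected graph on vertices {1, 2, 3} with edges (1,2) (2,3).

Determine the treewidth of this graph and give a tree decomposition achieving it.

Treewidth 1.
One optimal decomposition is:
Bags: B1 = {1, 2}  B2 = {2, 3}
Tree: B1–B2

Each bag holds 2 vertices, so the decomposition has width 1, which upper-bounds the treewidth. G has an edge, so its treewidth is at least 1. The upper and lower bounds meet at 1, so that is the treewidth.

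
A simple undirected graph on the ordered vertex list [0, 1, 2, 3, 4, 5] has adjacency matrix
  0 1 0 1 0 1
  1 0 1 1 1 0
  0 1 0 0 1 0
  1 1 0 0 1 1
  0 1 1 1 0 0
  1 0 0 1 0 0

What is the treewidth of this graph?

2

A width-2 tree decomposition is:
Bags: B1 = {0, 1, 3}  B2 = {0, 3, 5}  B3 = {1, 3, 4}  B4 = {1, 2, 4}
Tree: B1–B2, B1–B3, B3–B4
Each bag holds 3 vertices, so the decomposition has width 2, which upper-bounds the treewidth. Conversely, {1, 2, 4} is a clique of size 3, and the vertices of any clique must share a bag in every tree decomposition; so some bag has ≥ 3 vertices and tw(G) ≥ 2. Hence tw(G) = 2 exactly.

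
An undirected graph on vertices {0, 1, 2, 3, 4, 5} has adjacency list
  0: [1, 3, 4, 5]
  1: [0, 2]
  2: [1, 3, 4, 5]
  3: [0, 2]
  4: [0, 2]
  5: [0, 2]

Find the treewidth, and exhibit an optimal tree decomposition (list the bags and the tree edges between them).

Treewidth 2.
One optimal decomposition is:
Bags: B1 = {0, 2, 5}  B2 = {0, 1, 2}  B3 = {0, 2, 3}  B4 = {0, 2, 4}
Tree: B1–B2, B2–B3, B3–B4

Each bag holds 3 vertices, so the decomposition has width 2, which upper-bounds the treewidth. Since 0–5–2–1–0 is a cycle in G, G is not acyclic. Forests are exactly the graphs of treewidth ≤ 1, so tw(G) ≥ 2. The upper and lower bounds meet at 2, so that is the treewidth.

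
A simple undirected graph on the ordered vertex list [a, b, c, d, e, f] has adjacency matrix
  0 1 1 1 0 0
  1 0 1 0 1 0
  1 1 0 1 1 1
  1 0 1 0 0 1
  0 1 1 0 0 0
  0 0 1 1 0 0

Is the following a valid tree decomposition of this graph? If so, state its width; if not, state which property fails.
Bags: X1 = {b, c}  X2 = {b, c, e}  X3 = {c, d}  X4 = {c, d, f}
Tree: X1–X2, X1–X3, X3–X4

A tree decomposition must satisfy three properties: every vertex lies in some bag; for every edge, both endpoints lie together in some bag; and for every vertex, the bags containing it form a connected subtree. Here vertex a appears in no bag, so the decomposition is invalid.

No — vertex a appears in no bag.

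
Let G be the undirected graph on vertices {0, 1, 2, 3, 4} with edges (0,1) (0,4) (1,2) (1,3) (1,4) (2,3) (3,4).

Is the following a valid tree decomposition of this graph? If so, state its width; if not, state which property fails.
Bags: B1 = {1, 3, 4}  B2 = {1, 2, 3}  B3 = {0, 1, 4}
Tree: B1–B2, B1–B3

Every vertex of G appears in some bag (union = {0, 1, 2, 3, 4}); every edge is covered by a bag; and for each vertex v the set of bags containing v is connected in the bag tree. The decomposition is therefore valid. The largest bag has 3 vertices, so the width is 2.

Yes; width 2.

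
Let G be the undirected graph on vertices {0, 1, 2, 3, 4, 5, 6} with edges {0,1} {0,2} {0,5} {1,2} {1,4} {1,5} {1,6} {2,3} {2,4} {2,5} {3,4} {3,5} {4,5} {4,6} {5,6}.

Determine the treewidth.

3

A width-3 tree decomposition is:
Bags: B1 = {1, 4, 5, 6}  B2 = {1, 2, 4, 5}  B3 = {2, 3, 4, 5}  B4 = {0, 1, 2, 5}
Tree: B1–B2, B2–B3, B2–B4
Every bag has size at most 4, so the width is 4 − 1 = 3 and tw(G) ≤ 3. On the other hand G contains the 4-clique {0, 1, 2, 5}. A clique must lie in a single bag of any decomposition, so no decomposition can have width below 3. The upper and lower bounds meet at 3, so that is the treewidth.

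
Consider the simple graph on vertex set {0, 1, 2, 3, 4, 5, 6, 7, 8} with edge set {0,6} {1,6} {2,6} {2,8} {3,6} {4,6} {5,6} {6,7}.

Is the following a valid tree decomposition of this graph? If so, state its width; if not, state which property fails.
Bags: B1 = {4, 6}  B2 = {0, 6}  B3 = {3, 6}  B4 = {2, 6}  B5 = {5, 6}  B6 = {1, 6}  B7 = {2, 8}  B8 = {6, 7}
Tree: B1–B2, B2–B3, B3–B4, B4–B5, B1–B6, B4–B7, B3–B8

Checking the three conditions: (i) the bags cover all of {0, 1, 2, 3, 4, 5, 6, 7, 8}; (ii) for each edge, some bag contains both endpoints; (iii) the bags containing any fixed vertex form a subtree. All hold, so the decomposition is valid with width 2 − 1 = 1.

Yes; width 1.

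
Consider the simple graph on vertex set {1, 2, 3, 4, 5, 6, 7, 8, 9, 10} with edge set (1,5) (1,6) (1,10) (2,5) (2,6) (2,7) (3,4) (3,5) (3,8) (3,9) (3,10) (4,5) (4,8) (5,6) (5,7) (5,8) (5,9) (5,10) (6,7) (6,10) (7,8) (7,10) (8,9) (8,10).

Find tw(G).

3

A width-3 tree decomposition is:
Bags: B1 = {5, 6, 7, 10}  B2 = {5, 7, 8, 10}  B3 = {2, 5, 6, 7}  B4 = {3, 5, 8, 10}  B5 = {1, 5, 6, 10}  B6 = {3, 5, 8, 9}  B7 = {3, 4, 5, 8}
Tree: B1–B2, B1–B3, B2–B4, B1–B5, B4–B6, B6–B7
Every bag has size at most 4, so the width is 4 − 1 = 3 and tw(G) ≤ 3. Conversely, {3, 5, 8, 9} is a clique of size 4, and the vertices of any clique must share a bag in every tree decomposition; so some bag has ≥ 4 vertices and tw(G) ≥ 3. Therefore the treewidth is 3.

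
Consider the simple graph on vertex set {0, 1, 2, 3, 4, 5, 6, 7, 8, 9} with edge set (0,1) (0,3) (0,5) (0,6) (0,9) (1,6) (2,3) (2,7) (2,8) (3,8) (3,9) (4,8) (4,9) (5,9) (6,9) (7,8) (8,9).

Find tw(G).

A width-2 tree decomposition is:
Bags: B1 = {0, 3, 9}  B2 = {0, 6, 9}  B3 = {3, 8, 9}  B4 = {4, 8, 9}  B5 = {2, 3, 8}  B6 = {0, 1, 6}  B7 = {2, 7, 8}  B8 = {0, 5, 9}
Tree: B1–B2, B1–B3, B3–B4, B3–B5, B2–B6, B5–B7, B2–B8
The largest bag has 3 vertices, giving width 2; this decomposition certifies tw(G) ≤ 2. Conversely, {0, 1, 6} is a clique of size 3, and the vertices of any clique must share a bag in every tree decomposition; so some bag has ≥ 3 vertices and tw(G) ≥ 2. Therefore the treewidth is 2.

2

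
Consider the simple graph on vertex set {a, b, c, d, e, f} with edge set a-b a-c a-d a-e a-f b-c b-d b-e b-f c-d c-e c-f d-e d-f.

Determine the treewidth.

A width-4 tree decomposition is:
Bags: B1 = {a, b, c, d, f}  B2 = {a, b, c, d, e}
Tree: B1–B2
Every bag has size at most 5, so the width is 5 − 1 = 4 and tw(G) ≤ 4. For the lower bound, the 5 vertices {a, b, c, d, e} are pairwise adjacent, and any tree decomposition puts a clique entirely inside one bag — forcing width ≥ 4. Combining the bounds, tw(G) = 4.

4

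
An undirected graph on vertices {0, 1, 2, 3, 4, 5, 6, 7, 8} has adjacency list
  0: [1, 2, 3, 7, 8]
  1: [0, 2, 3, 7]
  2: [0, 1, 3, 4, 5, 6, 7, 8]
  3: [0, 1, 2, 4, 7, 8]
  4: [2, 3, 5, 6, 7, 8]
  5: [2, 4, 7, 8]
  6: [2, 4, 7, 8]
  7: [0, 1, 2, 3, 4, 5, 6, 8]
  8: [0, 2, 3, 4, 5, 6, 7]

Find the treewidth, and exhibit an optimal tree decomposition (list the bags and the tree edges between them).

The largest bag has 5 vertices, giving width 4; this decomposition certifies tw(G) ≤ 4. For the lower bound, the 5 vertices {0, 2, 3, 7, 8} are pairwise adjacent, and any tree decomposition puts a clique entirely inside one bag — forcing width ≥ 4. Therefore the treewidth is 4.

Treewidth 4.
One optimal decomposition is:
Bags: B1 = {2, 3, 4, 7, 8}  B2 = {0, 2, 3, 7, 8}  B3 = {0, 1, 2, 3, 7}  B4 = {2, 4, 6, 7, 8}  B5 = {2, 4, 5, 7, 8}
Tree: B1–B2, B2–B3, B1–B4, B4–B5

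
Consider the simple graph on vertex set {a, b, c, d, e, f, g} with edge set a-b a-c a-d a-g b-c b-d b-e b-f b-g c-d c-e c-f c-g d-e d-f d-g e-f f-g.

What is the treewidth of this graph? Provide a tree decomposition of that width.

Treewidth 4.
One such decomposition:
Bags: B1 = {b, c, d, f, g}  B2 = {b, c, d, e, f}  B3 = {a, b, c, d, g}
Tree: B1–B2, B1–B3

The largest bag has 5 vertices, giving width 4; this decomposition certifies tw(G) ≤ 4. Conversely, {b, c, d, f, g} is a clique of size 5, and the vertices of any clique must share a bag in every tree decomposition; so some bag has ≥ 5 vertices and tw(G) ≥ 4. Combining the bounds, tw(G) = 4.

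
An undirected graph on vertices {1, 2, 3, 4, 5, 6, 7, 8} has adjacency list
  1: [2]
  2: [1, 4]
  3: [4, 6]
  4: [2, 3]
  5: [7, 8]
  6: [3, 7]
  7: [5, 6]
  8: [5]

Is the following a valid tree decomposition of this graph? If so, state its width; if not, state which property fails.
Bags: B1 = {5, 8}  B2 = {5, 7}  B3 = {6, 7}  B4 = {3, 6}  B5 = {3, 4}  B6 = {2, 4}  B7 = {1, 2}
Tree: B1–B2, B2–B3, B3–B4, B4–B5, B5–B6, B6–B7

Yes; width 1.

Every vertex of G appears in some bag (union = {1, 2, 3, 4, 5, 6, 7, 8}); every edge is covered by a bag; and for each vertex v the set of bags containing v is connected in the bag tree. The decomposition is therefore valid. The largest bag has 2 vertices, so the width is 1.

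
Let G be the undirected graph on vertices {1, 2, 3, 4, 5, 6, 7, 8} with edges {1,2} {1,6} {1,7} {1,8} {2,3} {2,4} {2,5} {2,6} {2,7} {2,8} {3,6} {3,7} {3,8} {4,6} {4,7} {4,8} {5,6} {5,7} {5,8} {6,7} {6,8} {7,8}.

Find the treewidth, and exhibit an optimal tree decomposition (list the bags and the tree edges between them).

Every bag has size at most 5, so the width is 5 − 1 = 4 and tw(G) ≤ 4. Conversely, {1, 2, 6, 7, 8} is a clique of size 5, and the vertices of any clique must share a bag in every tree decomposition; so some bag has ≥ 5 vertices and tw(G) ≥ 4. Combining the bounds, tw(G) = 4.

Treewidth 4.
Bags: B1 = {2, 5, 6, 7, 8}  B2 = {1, 2, 6, 7, 8}  B3 = {2, 4, 6, 7, 8}  B4 = {2, 3, 6, 7, 8}
Tree: B1–B2, B2–B3, B1–B4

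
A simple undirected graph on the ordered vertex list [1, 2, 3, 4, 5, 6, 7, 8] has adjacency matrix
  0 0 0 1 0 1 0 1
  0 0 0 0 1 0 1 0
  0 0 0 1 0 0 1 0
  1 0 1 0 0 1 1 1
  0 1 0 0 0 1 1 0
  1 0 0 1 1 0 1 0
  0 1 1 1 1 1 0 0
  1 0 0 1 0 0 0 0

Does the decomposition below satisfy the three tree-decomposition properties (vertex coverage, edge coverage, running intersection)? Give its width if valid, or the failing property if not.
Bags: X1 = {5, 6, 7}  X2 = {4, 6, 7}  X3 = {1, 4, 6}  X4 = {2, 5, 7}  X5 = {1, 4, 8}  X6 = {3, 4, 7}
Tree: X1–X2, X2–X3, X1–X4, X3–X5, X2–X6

Vertex coverage: the bags together contain {1, 2, 3, 4, 5, 6, 7, 8}, the full vertex set. Edge coverage: each edge of G has both endpoints in at least one bag. Running intersection: for every vertex, the bags containing it form a connected subtree. All three properties hold, so this is a valid tree decomposition of width max|bag| − 1 = 2, and hence tw(G) ≤ 2.

Yes; width 2.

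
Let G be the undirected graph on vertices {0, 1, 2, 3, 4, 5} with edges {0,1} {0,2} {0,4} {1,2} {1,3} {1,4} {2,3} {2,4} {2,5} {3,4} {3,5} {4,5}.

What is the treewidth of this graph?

A width-3 tree decomposition is:
Bags: B1 = {0, 1, 2, 4}  B2 = {1, 2, 3, 4}  B3 = {2, 3, 4, 5}
Tree: B1–B2, B2–B3
Every bag has size at most 4, so the width is 4 − 1 = 3 and tw(G) ≤ 3. Conversely, {0, 1, 2, 4} is a clique of size 4, and the vertices of any clique must share a bag in every tree decomposition; so some bag has ≥ 4 vertices and tw(G) ≥ 3. Therefore the treewidth is 3.

3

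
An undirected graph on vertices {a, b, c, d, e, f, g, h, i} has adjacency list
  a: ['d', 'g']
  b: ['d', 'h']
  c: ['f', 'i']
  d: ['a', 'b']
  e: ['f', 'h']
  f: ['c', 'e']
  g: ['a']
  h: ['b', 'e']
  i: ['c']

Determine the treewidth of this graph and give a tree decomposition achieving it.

Treewidth 1.
Bags: B1 = {a, g}  B2 = {a, d}  B3 = {b, d}  B4 = {b, h}  B5 = {e, h}  B6 = {e, f}  B7 = {c, f}  B8 = {c, i}
Tree: B1–B2, B2–B3, B3–B4, B4–B5, B5–B6, B6–B7, B7–B8

The largest bag has 2 vertices, giving width 1; this decomposition certifies tw(G) ≤ 1. G has an edge, so its treewidth is at least 1. Combining the bounds, tw(G) = 1.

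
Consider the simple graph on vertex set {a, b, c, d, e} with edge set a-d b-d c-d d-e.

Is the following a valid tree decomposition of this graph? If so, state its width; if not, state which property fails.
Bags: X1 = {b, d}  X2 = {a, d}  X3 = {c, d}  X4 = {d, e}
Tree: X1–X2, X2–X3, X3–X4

Yes; width 1.

Checking the three conditions: (i) the bags cover all of {a, b, c, d, e}; (ii) for each edge, some bag contains both endpoints; (iii) the bags containing any fixed vertex form a subtree. All hold, so the decomposition is valid with width 2 − 1 = 1.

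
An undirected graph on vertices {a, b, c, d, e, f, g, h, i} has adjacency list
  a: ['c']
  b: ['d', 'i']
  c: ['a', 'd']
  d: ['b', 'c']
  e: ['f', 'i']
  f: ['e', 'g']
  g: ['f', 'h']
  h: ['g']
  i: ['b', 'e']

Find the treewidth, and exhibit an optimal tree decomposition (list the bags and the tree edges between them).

Treewidth 1.
Bags: B1 = {g, h}  B2 = {f, g}  B3 = {e, f}  B4 = {e, i}  B5 = {b, i}  B6 = {b, d}  B7 = {c, d}  B8 = {a, c}
Tree: B1–B2, B2–B3, B3–B4, B4–B5, B5–B6, B6–B7, B7–B8

Every bag has size at most 2, so the width is 2 − 1 = 1 and tw(G) ≤ 1. G has an edge, so its treewidth is at least 1. The upper and lower bounds meet at 1, so that is the treewidth.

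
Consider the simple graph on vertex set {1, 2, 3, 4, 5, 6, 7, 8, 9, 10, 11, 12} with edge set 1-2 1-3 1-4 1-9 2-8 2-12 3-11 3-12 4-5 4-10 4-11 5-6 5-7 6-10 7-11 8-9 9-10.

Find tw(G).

A width-3 tree decomposition is:
Bags: B1 = {5, 6, 7, 10}  B2 = {4, 5, 7, 10}  B3 = {4, 7, 10, 11}  B4 = {4, 9, 10, 11}  B5 = {1, 4, 9, 11}  B6 = {1, 3, 9, 11}  B7 = {1, 3, 8, 9}  B8 = {1, 2, 3, 8}  B9 = {2, 3, 8, 12}
Tree: B1–B2, B2–B3, B3–B4, B4–B5, B5–B6, B6–B7, B7–B8, B8–B9
Every bag has size at most 4, so the width is 4 − 1 = 3 and tw(G) ≤ 3. For the lower bound: the 4 vertex sets {5,6,7}, {10}, {4}, {1,3,9,11} are disjoint, each induces a connected subgraph, and every pair is joined by at least one edge of G. Contracting each set to a single vertex therefore yields K_{4} as a minor, and since treewidth is minor-monotone, tw(G) ≥ tw(K_{4}) = 3. Hence tw(G) = 3 exactly.

3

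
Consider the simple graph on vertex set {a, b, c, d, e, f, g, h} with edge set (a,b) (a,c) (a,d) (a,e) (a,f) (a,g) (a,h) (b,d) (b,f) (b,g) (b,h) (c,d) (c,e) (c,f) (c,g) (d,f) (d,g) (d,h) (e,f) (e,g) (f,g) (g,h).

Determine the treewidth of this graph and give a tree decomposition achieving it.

The largest bag has 5 vertices, giving width 4; this decomposition certifies tw(G) ≤ 4. On the other hand G contains the 5-clique {a, b, d, g, h}. A clique must lie in a single bag of any decomposition, so no decomposition can have width below 4. The upper and lower bounds meet at 4, so that is the treewidth.

Treewidth 4.
Bags: B1 = {a, c, d, f, g}  B2 = {a, c, e, f, g}  B3 = {a, b, d, f, g}  B4 = {a, b, d, g, h}
Tree: B1–B2, B1–B3, B3–B4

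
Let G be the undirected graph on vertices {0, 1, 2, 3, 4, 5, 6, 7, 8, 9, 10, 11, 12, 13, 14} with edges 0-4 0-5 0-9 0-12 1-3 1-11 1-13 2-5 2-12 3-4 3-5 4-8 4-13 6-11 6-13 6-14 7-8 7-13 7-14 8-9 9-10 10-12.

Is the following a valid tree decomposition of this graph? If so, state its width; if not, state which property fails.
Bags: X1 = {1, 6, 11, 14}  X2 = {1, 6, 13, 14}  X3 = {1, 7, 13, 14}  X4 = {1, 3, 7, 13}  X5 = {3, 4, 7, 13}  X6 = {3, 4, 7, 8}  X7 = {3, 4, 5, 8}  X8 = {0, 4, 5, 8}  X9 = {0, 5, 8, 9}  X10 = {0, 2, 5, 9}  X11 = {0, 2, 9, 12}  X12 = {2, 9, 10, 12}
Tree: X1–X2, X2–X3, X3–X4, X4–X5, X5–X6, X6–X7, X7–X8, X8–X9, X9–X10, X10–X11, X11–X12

Checking the three conditions: (i) the bags cover all of {0, 1, 2, 3, 4, 5, 6, 7, 8, 9, 10, 11, 12, 13, 14}; (ii) for each edge, some bag contains both endpoints; (iii) the bags containing any fixed vertex form a subtree. All hold, so the decomposition is valid with width 4 − 1 = 3.

Yes; width 3.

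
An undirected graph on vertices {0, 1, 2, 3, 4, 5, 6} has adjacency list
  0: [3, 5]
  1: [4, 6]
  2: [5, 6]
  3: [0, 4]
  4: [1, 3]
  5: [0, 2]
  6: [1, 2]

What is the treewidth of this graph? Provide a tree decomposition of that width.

The largest bag has 3 vertices, giving width 2; this decomposition certifies tw(G) ≤ 2. Since 1–4–3–0–5–2–6–1 is a cycle in G, G is not acyclic. Forests are exactly the graphs of treewidth ≤ 1, so tw(G) ≥ 2. Therefore the treewidth is 2.

Treewidth 2.
Bags: B1 = {1, 3, 4}  B2 = {0, 1, 3}  B3 = {0, 1, 5}  B4 = {1, 2, 5}  B5 = {1, 2, 6}
Tree: B1–B2, B2–B3, B3–B4, B4–B5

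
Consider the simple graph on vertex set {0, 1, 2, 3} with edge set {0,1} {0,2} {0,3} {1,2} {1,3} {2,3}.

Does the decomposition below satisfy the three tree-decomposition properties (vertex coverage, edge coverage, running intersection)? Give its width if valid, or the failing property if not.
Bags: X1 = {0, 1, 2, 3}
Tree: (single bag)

Yes; width 3.

Checking the three conditions: (i) the bags cover all of {0, 1, 2, 3}; (ii) for each edge, some bag contains both endpoints; (iii) the bags containing any fixed vertex form a subtree. All hold, so the decomposition is valid with width 4 − 1 = 3.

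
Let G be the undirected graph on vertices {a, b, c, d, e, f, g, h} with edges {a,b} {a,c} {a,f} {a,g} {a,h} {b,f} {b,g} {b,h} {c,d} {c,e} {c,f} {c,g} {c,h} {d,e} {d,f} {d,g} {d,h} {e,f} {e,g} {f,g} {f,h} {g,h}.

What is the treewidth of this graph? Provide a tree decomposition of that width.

Treewidth 4.
One optimal decomposition is:
Bags: B1 = {c, d, e, f, g}  B2 = {c, d, f, g, h}  B3 = {a, c, f, g, h}  B4 = {a, b, f, g, h}
Tree: B1–B2, B2–B3, B3–B4

The largest bag has 5 vertices, giving width 4; this decomposition certifies tw(G) ≤ 4. Conversely, {c, d, e, f, g} is a clique of size 5, and the vertices of any clique must share a bag in every tree decomposition; so some bag has ≥ 5 vertices and tw(G) ≥ 4. The upper and lower bounds meet at 4, so that is the treewidth.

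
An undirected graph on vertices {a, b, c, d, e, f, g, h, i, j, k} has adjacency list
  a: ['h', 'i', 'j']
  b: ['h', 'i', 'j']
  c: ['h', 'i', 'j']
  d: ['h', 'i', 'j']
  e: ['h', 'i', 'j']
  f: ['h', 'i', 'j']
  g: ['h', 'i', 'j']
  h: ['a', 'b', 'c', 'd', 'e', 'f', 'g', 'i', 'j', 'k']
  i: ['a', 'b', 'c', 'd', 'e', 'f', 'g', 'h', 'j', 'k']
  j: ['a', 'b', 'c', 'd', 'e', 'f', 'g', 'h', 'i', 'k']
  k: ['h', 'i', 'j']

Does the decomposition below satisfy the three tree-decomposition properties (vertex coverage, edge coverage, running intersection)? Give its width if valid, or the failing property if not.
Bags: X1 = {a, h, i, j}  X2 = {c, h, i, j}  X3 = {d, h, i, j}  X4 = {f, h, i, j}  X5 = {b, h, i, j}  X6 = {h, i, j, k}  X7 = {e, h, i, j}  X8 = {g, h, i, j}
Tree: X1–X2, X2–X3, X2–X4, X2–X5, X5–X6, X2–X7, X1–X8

Checking the three conditions: (i) the bags cover all of {a, b, c, d, e, f, g, h, i, j, k}; (ii) for each edge, some bag contains both endpoints; (iii) the bags containing any fixed vertex form a subtree. All hold, so the decomposition is valid with width 4 − 1 = 3.

Yes; width 3.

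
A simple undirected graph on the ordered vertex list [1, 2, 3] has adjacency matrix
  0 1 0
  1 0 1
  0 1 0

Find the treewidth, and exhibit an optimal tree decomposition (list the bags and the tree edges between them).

Each bag holds 2 vertices, so the decomposition has width 1, which upper-bounds the treewidth. Since G has at least one edge (e.g. 2–3), it is not an edgeless graph, so tw(G) ≥ 1. Therefore the treewidth is 1.

Treewidth 1.
One optimal decomposition is:
Bags: B1 = {2, 3}  B2 = {1, 2}
Tree: B1–B2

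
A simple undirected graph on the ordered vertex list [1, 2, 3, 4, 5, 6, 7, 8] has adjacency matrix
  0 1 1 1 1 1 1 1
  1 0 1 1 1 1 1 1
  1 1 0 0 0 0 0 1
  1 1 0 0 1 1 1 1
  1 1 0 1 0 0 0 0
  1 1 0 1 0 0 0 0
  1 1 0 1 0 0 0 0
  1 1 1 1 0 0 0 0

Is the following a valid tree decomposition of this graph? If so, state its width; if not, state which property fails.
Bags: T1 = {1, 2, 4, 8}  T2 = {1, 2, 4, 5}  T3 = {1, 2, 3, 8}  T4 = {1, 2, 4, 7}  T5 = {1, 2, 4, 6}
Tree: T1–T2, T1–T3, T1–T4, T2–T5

Yes; width 3.

Every vertex of G appears in some bag (union = {1, 2, 3, 4, 5, 6, 7, 8}); every edge is covered by a bag; and for each vertex v the set of bags containing v is connected in the bag tree. The decomposition is therefore valid. The largest bag has 4 vertices, so the width is 3.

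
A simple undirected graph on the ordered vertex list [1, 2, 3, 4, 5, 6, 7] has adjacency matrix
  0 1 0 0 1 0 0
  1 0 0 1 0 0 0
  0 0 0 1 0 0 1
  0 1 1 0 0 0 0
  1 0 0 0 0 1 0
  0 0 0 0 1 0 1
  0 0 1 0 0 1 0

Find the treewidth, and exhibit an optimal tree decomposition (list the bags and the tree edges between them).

Treewidth 2.
One optimal decomposition is:
Bags: B1 = {1, 2, 4}  B2 = {1, 4, 5}  B3 = {4, 5, 6}  B4 = {4, 6, 7}  B5 = {3, 4, 7}
Tree: B1–B2, B2–B3, B3–B4, B4–B5

Every bag has size at most 3, so the width is 3 − 1 = 2 and tw(G) ≤ 2. Since 4–2–1–5–6–7–3–4 is a cycle in G, G is not acyclic. Forests are exactly the graphs of treewidth ≤ 1, so tw(G) ≥ 2. Therefore the treewidth is 2.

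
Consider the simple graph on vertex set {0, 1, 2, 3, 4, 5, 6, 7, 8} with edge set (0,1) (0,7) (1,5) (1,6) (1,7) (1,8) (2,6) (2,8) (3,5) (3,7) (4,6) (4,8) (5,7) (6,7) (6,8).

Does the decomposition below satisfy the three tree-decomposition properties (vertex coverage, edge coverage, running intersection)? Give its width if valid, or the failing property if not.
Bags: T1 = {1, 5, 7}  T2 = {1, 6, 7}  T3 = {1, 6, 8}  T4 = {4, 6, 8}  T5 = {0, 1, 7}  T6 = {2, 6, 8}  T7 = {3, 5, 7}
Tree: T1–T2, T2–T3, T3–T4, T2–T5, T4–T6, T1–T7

Vertex coverage: the bags together contain {0, 1, 2, 3, 4, 5, 6, 7, 8}, the full vertex set. Edge coverage: each edge of G has both endpoints in at least one bag. Running intersection: for every vertex, the bags containing it form a connected subtree. All three properties hold, so this is a valid tree decomposition of width max|bag| − 1 = 2, and hence tw(G) ≤ 2.

Yes; width 2.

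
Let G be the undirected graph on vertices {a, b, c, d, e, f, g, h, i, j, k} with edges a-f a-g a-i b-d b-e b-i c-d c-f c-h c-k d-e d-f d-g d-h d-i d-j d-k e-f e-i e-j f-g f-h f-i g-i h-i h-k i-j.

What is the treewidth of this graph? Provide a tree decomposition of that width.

Treewidth 3.
One optimal decomposition is:
Bags: B1 = {d, f, g, i}  B2 = {d, f, h, i}  B3 = {c, d, f, h}  B4 = {a, f, g, i}  B5 = {d, e, f, i}  B6 = {d, e, i, j}  B7 = {c, d, h, k}  B8 = {b, d, e, i}
Tree: B1–B2, B2–B3, B1–B4, B2–B5, B5–B6, B3–B7, B6–B8

The largest bag has 4 vertices, giving width 3; this decomposition certifies tw(G) ≤ 3. For the lower bound, the 4 vertices {c, d, f, h} are pairwise adjacent, and any tree decomposition puts a clique entirely inside one bag — forcing width ≥ 3. The upper and lower bounds meet at 3, so that is the treewidth.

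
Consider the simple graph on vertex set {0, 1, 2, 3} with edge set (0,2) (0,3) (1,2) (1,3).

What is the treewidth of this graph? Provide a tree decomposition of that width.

Each bag holds 3 vertices, so the decomposition has width 2, which upper-bounds the treewidth. Since 0–3–1–2–0 is a cycle in G, G is not acyclic. Forests are exactly the graphs of treewidth ≤ 1, so tw(G) ≥ 2. Hence tw(G) = 2 exactly.

Treewidth 2.
Bags: B1 = {0, 1, 3}  B2 = {0, 1, 2}
Tree: B1–B2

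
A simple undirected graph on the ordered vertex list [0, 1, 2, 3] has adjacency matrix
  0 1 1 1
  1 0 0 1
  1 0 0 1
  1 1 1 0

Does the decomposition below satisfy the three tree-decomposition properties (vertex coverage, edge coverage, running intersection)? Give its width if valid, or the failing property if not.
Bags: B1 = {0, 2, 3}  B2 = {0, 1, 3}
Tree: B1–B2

Yes; width 2.

Every vertex of G appears in some bag (union = {0, 1, 2, 3}); every edge is covered by a bag; and for each vertex v the set of bags containing v is connected in the bag tree. The decomposition is therefore valid. The largest bag has 3 vertices, so the width is 2.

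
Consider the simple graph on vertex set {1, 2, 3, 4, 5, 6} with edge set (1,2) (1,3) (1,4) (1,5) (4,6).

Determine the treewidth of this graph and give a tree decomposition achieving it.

Treewidth 1.
Bags: B1 = {1, 4}  B2 = {1, 5}  B3 = {1, 2}  B4 = {1, 3}  B5 = {4, 6}
Tree: B1–B2, B2–B3, B2–B4, B1–B5

The largest bag has 2 vertices, giving width 1; this decomposition certifies tw(G) ≤ 1. Any graph with an edge has treewidth ≥ 1, and G has the edge 1–4. Therefore the treewidth is 1.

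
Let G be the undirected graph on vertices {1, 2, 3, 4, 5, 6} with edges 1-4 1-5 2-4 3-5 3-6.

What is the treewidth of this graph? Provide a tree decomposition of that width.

Treewidth 1.
One such decomposition:
Bags: B1 = {3, 6}  B2 = {3, 5}  B3 = {1, 5}  B4 = {1, 4}  B5 = {2, 4}
Tree: B1–B2, B2–B3, B3–B4, B4–B5

Every bag has size at most 2, so the width is 2 − 1 = 1 and tw(G) ≤ 1. Any graph with an edge has treewidth ≥ 1, and G has the edge 6–3. Therefore the treewidth is 1.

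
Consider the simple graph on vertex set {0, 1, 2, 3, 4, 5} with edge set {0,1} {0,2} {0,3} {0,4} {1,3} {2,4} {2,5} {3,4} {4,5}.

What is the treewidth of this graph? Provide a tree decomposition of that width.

The largest bag has 3 vertices, giving width 2; this decomposition certifies tw(G) ≤ 2. Conversely, {0, 2, 4} is a clique of size 3, and the vertices of any clique must share a bag in every tree decomposition; so some bag has ≥ 3 vertices and tw(G) ≥ 2. Hence tw(G) = 2 exactly.

Treewidth 2.
Bags: B1 = {0, 3, 4}  B2 = {0, 1, 3}  B3 = {0, 2, 4}  B4 = {2, 4, 5}
Tree: B1–B2, B1–B3, B3–B4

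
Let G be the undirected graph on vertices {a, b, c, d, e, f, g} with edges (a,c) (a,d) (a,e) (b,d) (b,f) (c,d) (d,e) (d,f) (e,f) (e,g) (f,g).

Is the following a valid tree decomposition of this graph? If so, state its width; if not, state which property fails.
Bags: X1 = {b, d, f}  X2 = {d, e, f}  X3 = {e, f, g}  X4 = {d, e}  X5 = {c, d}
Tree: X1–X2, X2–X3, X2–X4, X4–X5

No — vertex a appears in no bag.

A tree decomposition must satisfy three properties: every vertex lies in some bag; for every edge, both endpoints lie together in some bag; and for every vertex, the bags containing it form a connected subtree. Here vertex a appears in no bag, so the decomposition is invalid.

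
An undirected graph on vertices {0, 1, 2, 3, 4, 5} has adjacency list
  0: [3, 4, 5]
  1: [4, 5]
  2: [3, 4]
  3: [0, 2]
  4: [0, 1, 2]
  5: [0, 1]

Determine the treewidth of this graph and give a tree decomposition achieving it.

Treewidth 2.
One such decomposition:
Bags: B1 = {1, 4, 5}  B2 = {0, 4, 5}  B3 = {0, 2, 4}  B4 = {0, 2, 3}
Tree: B1–B2, B2–B3, B3–B4

Each bag holds 3 vertices, so the decomposition has width 2, which upper-bounds the treewidth. The edges 1–5–0–4–1 form a cycle, so G is not a tree and its treewidth is at least 2. The upper and lower bounds meet at 2, so that is the treewidth.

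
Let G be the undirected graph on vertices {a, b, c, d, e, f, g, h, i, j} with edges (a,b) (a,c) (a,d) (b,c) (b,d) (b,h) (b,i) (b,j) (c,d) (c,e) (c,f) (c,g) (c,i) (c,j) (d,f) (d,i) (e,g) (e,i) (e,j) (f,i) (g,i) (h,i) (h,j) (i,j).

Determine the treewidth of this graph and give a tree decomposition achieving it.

Treewidth 3.
Bags: B1 = {b, c, i, j}  B2 = {b, c, d, i}  B3 = {c, e, i, j}  B4 = {b, h, i, j}  B5 = {c, d, f, i}  B6 = {a, b, c, d}  B7 = {c, e, g, i}
Tree: B1–B2, B1–B3, B1–B4, B2–B5, B2–B6, B3–B7

Every bag has size at most 4, so the width is 4 − 1 = 3 and tw(G) ≤ 3. Conversely, {a, b, c, d} is a clique of size 4, and the vertices of any clique must share a bag in every tree decomposition; so some bag has ≥ 4 vertices and tw(G) ≥ 3. Combining the bounds, tw(G) = 3.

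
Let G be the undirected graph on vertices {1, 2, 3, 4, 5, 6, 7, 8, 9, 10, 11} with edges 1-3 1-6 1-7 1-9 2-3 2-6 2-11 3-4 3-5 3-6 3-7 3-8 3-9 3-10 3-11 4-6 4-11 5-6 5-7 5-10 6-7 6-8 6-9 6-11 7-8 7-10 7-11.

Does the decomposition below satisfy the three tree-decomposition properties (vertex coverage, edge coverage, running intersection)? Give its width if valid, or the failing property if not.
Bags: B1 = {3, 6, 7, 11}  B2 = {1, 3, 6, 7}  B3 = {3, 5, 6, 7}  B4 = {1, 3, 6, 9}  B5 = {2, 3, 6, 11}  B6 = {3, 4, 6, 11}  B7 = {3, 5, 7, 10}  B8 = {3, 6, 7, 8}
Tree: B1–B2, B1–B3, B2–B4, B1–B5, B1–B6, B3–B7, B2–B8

Yes; width 3.

Checking the three conditions: (i) the bags cover all of {1, 2, 3, 4, 5, 6, 7, 8, 9, 10, 11}; (ii) for each edge, some bag contains both endpoints; (iii) the bags containing any fixed vertex form a subtree. All hold, so the decomposition is valid with width 4 − 1 = 3.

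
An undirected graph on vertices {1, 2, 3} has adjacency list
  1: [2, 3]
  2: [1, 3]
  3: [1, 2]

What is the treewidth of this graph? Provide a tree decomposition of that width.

Treewidth 2.
One such decomposition:
Bags: B1 = {1, 2, 3}
Tree: (single bag)

With just one bag of size 3, the width is 3 − 1 = 2, so tw(G) ≤ 2. Conversely, {1, 2, 3} is a clique of size 3, and the vertices of any clique must share a bag in every tree decomposition; so some bag has ≥ 3 vertices and tw(G) ≥ 2. Hence tw(G) = 2 exactly.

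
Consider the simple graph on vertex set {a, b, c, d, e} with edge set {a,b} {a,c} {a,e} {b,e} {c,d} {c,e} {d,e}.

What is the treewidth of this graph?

A width-2 tree decomposition is:
Bags: B1 = {c, d, e}  B2 = {a, c, e}  B3 = {a, b, e}
Tree: B1–B2, B2–B3
Every bag has size at most 3, so the width is 3 − 1 = 2 and tw(G) ≤ 2. On the other hand G contains the 3-clique {c, d, e}. A clique must lie in a single bag of any decomposition, so no decomposition can have width below 2. Hence tw(G) = 2 exactly.

2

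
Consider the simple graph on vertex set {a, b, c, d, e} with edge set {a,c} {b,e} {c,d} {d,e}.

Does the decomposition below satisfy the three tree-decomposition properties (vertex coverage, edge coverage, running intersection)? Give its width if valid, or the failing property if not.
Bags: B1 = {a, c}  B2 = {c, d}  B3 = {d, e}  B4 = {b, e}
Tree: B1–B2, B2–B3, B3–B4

Yes; width 1.

Checking the three conditions: (i) the bags cover all of {a, b, c, d, e}; (ii) for each edge, some bag contains both endpoints; (iii) the bags containing any fixed vertex form a subtree. All hold, so the decomposition is valid with width 2 − 1 = 1.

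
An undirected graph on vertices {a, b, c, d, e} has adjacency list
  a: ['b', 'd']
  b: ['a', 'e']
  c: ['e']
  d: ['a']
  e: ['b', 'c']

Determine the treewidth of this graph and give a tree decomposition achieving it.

The largest bag has 2 vertices, giving width 1; this decomposition certifies tw(G) ≤ 1. G has an edge, so its treewidth is at least 1. Therefore the treewidth is 1.

Treewidth 1.
One optimal decomposition is:
Bags: B1 = {a, d}  B2 = {a, b}  B3 = {b, e}  B4 = {c, e}
Tree: B1–B2, B2–B3, B3–B4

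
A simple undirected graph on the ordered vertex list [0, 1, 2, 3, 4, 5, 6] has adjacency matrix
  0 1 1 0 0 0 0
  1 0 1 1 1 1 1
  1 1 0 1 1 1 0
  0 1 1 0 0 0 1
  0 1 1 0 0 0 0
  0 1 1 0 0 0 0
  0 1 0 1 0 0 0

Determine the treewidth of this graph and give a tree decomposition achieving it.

Treewidth 2.
One such decomposition:
Bags: B1 = {1, 2, 3}  B2 = {0, 1, 2}  B3 = {1, 2, 4}  B4 = {1, 2, 5}  B5 = {1, 3, 6}
Tree: B1–B2, B2–B3, B1–B4, B1–B5

The largest bag has 3 vertices, giving width 2; this decomposition certifies tw(G) ≤ 2. On the other hand G contains the 3-clique {0, 1, 2}. A clique must lie in a single bag of any decomposition, so no decomposition can have width below 2. The upper and lower bounds meet at 2, so that is the treewidth.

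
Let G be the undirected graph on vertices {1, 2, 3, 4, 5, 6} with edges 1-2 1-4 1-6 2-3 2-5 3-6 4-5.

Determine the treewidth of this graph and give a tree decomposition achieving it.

Every bag has size at most 3, so the width is 3 − 1 = 2 and tw(G) ≤ 2. For the lower bound, G contains the cycle 5–4–1–2–5, so G is not a forest; only forests have treewidth ≤ 1, hence tw(G) ≥ 2. The upper and lower bounds meet at 2, so that is the treewidth.

Treewidth 2.
One optimal decomposition is:
Bags: B1 = {2, 4, 5}  B2 = {1, 2, 4}  B3 = {1, 2, 3}  B4 = {1, 3, 6}
Tree: B1–B2, B2–B3, B3–B4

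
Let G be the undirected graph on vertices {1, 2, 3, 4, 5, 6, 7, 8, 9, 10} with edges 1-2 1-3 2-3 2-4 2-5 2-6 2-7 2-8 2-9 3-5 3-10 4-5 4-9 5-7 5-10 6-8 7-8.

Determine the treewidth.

A width-2 tree decomposition is:
Bags: B1 = {2, 7, 8}  B2 = {2, 5, 7}  B3 = {2, 6, 8}  B4 = {2, 3, 5}  B5 = {1, 2, 3}  B6 = {3, 5, 10}  B7 = {2, 4, 5}  B8 = {2, 4, 9}
Tree: B1–B2, B1–B3, B2–B4, B4–B5, B4–B6, B4–B7, B7–B8
The largest bag has 3 vertices, giving width 2; this decomposition certifies tw(G) ≤ 2. Conversely, {1, 2, 3} is a clique of size 3, and the vertices of any clique must share a bag in every tree decomposition; so some bag has ≥ 3 vertices and tw(G) ≥ 2. Therefore the treewidth is 2.

2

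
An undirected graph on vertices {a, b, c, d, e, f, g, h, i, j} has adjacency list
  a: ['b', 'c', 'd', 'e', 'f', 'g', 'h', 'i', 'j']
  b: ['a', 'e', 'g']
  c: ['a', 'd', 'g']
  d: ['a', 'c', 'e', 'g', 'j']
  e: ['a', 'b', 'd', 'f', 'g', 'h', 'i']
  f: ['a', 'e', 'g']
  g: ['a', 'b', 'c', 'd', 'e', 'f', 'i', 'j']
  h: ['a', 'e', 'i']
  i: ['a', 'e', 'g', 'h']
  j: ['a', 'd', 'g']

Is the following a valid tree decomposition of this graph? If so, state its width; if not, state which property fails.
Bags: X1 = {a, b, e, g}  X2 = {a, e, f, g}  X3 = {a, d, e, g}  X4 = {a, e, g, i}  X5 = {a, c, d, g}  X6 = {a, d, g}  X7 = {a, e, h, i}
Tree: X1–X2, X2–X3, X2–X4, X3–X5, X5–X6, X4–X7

No — vertex j appears in no bag.

A tree decomposition must satisfy three properties: every vertex lies in some bag; for every edge, both endpoints lie together in some bag; and for every vertex, the bags containing it form a connected subtree. Here vertex j appears in no bag, so the decomposition is invalid.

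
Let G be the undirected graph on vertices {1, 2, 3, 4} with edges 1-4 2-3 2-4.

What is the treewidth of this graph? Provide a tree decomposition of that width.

Treewidth 1.
One optimal decomposition is:
Bags: B1 = {2, 4}  B2 = {2, 3}  B3 = {1, 4}
Tree: B1–B2, B1–B3

Each bag holds 2 vertices, so the decomposition has width 1, which upper-bounds the treewidth. Any graph with an edge has treewidth ≥ 1, and G has the edge 4–2. Hence tw(G) = 1 exactly.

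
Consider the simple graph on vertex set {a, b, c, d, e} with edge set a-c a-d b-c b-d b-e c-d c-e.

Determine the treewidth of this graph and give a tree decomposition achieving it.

Treewidth 2.
One optimal decomposition is:
Bags: B1 = {b, c, d}  B2 = {b, c, e}  B3 = {a, c, d}
Tree: B1–B2, B1–B3

Every bag has size at most 3, so the width is 3 − 1 = 2 and tw(G) ≤ 2. For the lower bound, the 3 vertices {a, c, d} are pairwise adjacent, and any tree decomposition puts a clique entirely inside one bag — forcing width ≥ 2. Therefore the treewidth is 2.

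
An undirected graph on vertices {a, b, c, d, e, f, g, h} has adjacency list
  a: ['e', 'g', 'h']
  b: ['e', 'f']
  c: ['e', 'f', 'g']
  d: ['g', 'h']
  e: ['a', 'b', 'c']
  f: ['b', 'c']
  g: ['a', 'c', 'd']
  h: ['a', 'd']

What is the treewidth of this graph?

A width-2 tree decomposition is:
Bags: B1 = {a, d, h}  B2 = {a, d, g}  B3 = {a, e, g}  B4 = {c, e, g}  B5 = {b, c, e}  B6 = {b, c, f}
Tree: B1–B2, B2–B3, B3–B4, B4–B5, B5–B6
Every bag has size at most 3, so the width is 3 − 1 = 2 and tw(G) ≤ 2. The edges h–d–g–a–h form a cycle, so G is not a tree and its treewidth is at least 2. Combining the bounds, tw(G) = 2.

2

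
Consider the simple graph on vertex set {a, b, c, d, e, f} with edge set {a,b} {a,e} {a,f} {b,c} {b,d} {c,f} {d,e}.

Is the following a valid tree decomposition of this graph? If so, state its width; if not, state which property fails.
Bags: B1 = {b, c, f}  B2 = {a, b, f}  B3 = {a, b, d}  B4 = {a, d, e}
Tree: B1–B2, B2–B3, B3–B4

Yes; width 2.

Checking the three conditions: (i) the bags cover all of {a, b, c, d, e, f}; (ii) for each edge, some bag contains both endpoints; (iii) the bags containing any fixed vertex form a subtree. All hold, so the decomposition is valid with width 3 − 1 = 2.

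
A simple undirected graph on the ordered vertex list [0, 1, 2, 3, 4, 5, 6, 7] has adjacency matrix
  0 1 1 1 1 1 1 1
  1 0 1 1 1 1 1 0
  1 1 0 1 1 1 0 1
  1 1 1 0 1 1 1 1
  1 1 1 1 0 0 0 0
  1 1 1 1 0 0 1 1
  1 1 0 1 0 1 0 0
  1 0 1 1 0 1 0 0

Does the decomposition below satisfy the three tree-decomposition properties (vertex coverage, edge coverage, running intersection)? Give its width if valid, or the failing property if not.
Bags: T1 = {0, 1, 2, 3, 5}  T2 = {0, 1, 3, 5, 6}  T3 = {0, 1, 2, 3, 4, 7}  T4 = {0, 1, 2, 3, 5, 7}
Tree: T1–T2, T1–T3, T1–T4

No — bags containing vertex 7 are not connected in the tree.

A tree decomposition must satisfy three properties: every vertex lies in some bag; for every edge, both endpoints lie together in some bag; and for every vertex, the bags containing it form a connected subtree. Here bags containing vertex 7 are not connected in the tree, so the decomposition is invalid.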